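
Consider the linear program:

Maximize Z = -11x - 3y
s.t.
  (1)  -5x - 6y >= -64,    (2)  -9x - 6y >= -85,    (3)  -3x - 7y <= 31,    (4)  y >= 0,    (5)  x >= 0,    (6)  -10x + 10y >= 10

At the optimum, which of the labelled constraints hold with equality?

Extreme points and Z = -11x - 3y:
  (21/4, 151/24) → Z = -613/8
  (0, 32/3) → Z = -32
  (79/15, 94/15) → Z = -1151/15
  (0, 1) → Z = -3

The maximum is at (0, 1). Substituting into each constraint, equality holds for (5) and (6); the remaining constraints have slack.

(5) and (6)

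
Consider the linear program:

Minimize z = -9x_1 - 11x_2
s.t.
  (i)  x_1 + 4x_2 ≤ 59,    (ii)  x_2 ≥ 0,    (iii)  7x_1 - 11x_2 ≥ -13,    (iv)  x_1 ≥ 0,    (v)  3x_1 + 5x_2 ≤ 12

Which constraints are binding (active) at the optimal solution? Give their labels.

(ii) and (v)

Vertices and z = -9x_1 - 11x_2:
  (0, 0) → z = 0
  (4, 0) → z = -36
  (0, 13/11) → z = -13
  (67/68, 123/68) → z = -489/17

The minimum is at (4, 0). Substituting into each constraint, equality holds for (ii) and (v); the remaining constraints have slack.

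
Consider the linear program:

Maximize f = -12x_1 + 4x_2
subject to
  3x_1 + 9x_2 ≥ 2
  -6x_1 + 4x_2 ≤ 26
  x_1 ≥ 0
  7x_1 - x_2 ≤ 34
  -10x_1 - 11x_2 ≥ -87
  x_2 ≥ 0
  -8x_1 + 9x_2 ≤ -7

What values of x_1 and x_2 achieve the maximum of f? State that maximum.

x_1 = 7/8, x_2 = 0, maximum f = -21/2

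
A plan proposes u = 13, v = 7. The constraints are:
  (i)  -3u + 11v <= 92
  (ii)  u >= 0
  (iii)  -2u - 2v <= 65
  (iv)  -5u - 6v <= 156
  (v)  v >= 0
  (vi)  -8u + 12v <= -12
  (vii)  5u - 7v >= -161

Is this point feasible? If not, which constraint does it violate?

(i): 38 ≤ 92 ✓
(ii): 13 ≥ 0 ✓
(iii): -40 ≤ 65 ✓
(iv): -107 ≤ 156 ✓
(v): 7 ≥ 0 ✓
(vi): -20 ≤ -12 ✓
(vii): 16 ≥ -161 ✓

feasible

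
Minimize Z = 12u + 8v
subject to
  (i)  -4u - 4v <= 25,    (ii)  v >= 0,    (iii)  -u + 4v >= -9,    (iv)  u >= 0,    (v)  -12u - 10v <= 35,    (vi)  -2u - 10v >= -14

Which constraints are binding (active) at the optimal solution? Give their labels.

(ii) and (iv)

Extreme points and Z = 12u + 8v:
  (0, 0) → Z = 0
  (7, 0) → Z = 84
  (0, 7/5) → Z = 56/5

The minimum is at (0, 0). Substituting into each constraint, equality holds for (ii) and (iv); the remaining constraints have slack.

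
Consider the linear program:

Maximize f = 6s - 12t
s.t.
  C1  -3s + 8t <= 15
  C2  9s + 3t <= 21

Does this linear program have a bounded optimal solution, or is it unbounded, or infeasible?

unbounded

From the feasible point (41/27, 22/9), moving in the direction (3, -9) keeps every constraint satisfied while f increases without bound.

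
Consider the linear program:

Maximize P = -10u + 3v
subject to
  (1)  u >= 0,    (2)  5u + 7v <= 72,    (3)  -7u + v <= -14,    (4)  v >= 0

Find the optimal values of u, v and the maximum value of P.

u = 85/27, v = 217/27, maximum P = -199/27

Vertices and P = -10u + 3v:
  (85/27, 217/27) → P = -199/27
  (72/5, 0) → P = -144
  (2, 0) → P = -20

The optimum lies where 5u + 7v = 72 and -7u + v = -14.
Solving simultaneously gives u = 85/27, v = 217/27.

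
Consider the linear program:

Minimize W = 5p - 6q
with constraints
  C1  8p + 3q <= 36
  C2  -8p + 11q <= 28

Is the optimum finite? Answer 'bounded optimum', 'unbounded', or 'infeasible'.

unbounded

From the feasible point (39/14, 32/7), moving in the direction (-11, -8) keeps every constraint satisfied while W decreases without bound.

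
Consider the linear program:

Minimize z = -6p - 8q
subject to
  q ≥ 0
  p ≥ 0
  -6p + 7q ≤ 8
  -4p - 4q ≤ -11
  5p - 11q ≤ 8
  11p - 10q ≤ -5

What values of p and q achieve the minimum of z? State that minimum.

Corner points and z = -6p - 8q:
  (45/52, 49/26) → z = -527/26
  (45/17, 58/17) → z = -734/17
  (15/14, 47/28) → z = -139/7

p = 45/17, q = 58/17, minimum z = -734/17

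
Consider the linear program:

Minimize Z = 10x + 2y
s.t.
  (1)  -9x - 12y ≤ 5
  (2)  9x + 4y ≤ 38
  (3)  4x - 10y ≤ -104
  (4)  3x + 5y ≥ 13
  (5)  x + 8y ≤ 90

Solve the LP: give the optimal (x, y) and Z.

Vertices and Z = 10x + 2y:
  (-18/53, 544/53) → Z = 908/53
  (-14/17, 193/17) → Z = 246/17
  (-39/5, 182/25) → Z = -1586/25
  (-346/19, 257/19) → Z = -2946/19

The binding constraints are 3x + 5y = 13 and x + 8y = 90.
Solving simultaneously gives x = -346/19, y = 257/19.

x = -346/19, y = 257/19, minimum Z = -2946/19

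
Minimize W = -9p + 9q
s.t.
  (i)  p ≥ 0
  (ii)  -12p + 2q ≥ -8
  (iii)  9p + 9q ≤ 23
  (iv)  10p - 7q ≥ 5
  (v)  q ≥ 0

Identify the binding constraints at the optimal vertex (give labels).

(ii) and (v)

Vertices and W = -9p + 9q:
  (23/32, 5/16) → W = -117/32
  (2/3, 0) → W = -6
  (1/2, 0) → W = -9/2

The minimum is at (2/3, 0). Substituting into each constraint, equality holds for (ii) and (v); the remaining constraints have slack.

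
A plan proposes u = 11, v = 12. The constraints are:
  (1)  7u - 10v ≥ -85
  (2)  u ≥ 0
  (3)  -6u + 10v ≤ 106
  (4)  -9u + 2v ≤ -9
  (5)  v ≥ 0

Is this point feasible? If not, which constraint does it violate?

(1): -43 ≥ -85 ✓
(2): 11 ≥ 0 ✓
(3): 54 ≤ 106 ✓
(4): -75 ≤ -9 ✓
(5): 12 ≥ 0 ✓

feasible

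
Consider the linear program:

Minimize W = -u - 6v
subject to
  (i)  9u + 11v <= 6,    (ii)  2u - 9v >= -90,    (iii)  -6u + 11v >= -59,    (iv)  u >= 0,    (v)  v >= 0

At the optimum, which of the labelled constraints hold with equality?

(i) and (iv)

Vertices and W = -u - 6v:
  (0, 6/11) → W = -36/11
  (2/3, 0) → W = -2/3
  (0, 0) → W = 0

The minimum is at (0, 6/11). Substituting into each constraint, equality holds for (i) and (iv); the remaining constraints have slack.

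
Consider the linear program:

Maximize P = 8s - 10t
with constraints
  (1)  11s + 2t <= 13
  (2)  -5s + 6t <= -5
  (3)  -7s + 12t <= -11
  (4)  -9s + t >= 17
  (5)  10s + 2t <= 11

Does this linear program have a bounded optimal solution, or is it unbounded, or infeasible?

unbounded

From the feasible point (-107/49, -130/49), moving in the direction (-6, -5) keeps every constraint satisfied while P increases without bound.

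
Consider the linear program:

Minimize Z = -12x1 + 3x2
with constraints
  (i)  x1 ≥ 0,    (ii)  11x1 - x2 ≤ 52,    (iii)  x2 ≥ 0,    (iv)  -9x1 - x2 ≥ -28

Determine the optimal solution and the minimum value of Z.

x1 = 28/9, x2 = 0, minimum Z = -112/3

Vertices and Z = -12x1 + 3x2:
  (0, 0) → Z = 0
  (0, 28) → Z = 84
  (28/9, 0) → Z = -112/3

At the optimal vertex, x2 = 0 and -9x1 - x2 = -28.
Solving simultaneously gives x1 = 28/9, x2 = 0.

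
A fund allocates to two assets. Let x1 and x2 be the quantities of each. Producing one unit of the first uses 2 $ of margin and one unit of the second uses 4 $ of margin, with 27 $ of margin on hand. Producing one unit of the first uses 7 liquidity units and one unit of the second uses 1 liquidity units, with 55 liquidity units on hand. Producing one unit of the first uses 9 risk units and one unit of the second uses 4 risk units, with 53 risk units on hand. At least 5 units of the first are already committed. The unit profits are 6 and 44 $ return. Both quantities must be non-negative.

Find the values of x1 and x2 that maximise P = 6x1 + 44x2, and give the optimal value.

x1 = 5, x2 = 2, maximum P = 118

The optimum lies where 9x1 + 4x2 = 53 and x1 = 5.
Solving simultaneously gives x1 = 5, x2 = 2.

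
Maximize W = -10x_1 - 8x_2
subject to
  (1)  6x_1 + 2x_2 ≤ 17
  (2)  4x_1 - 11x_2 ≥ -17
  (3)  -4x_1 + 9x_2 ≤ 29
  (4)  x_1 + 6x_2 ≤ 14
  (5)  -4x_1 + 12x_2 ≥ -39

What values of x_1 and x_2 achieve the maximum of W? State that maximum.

x_1 = -233/4, x_2 = -68/3, maximum W = 4583/6

Vertices and W = -10x_1 - 8x_2:
  (37/17, 67/34) → W = -638/17
  (141/40, -83/40) → W = -373/20
  (-83/4, -6) → W = 511/2
  (52/35, 73/35) → W = -1104/35
  (-233/4, -68/3) → W = 4583/6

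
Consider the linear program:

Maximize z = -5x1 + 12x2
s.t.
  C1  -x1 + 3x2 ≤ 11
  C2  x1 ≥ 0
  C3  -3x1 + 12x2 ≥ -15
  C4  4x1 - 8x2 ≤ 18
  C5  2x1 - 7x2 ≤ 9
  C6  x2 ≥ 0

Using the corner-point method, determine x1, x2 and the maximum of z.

The optimum lies where -x1 + 3x2 = 11 and x1 = 0.
Solving simultaneously gives x1 = 0, x2 = 11/3.

x1 = 0, x2 = 11/3, maximum z = 44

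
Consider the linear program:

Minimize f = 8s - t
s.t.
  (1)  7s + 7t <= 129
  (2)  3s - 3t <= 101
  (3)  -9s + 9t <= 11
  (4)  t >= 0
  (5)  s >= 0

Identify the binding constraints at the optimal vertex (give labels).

Corner points and f = 8s - t:
  (542/63, 619/63) → f = 59
  (129/7, 0) → f = 1032/7
  (0, 11/9) → f = -11/9
  (0, 0) → f = 0

The minimum is at (0, 11/9). Substituting into each constraint, equality holds for (3) and (5); the remaining constraints have slack.

(3) and (5)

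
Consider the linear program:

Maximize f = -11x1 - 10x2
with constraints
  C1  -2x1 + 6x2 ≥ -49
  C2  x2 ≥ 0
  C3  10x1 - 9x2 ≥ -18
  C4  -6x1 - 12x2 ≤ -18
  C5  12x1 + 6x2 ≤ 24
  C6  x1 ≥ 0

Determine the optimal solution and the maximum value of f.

x1 = 0, x2 = 3/2, maximum f = -15

Extreme points and f = -11x1 - 10x2:
  (9/14, 19/7) → f = -479/14
  (0, 2) → f = -20
  (5/3, 2/3) → f = -25
  (0, 3/2) → f = -15

At the optimal vertex, -6x1 - 12x2 = -18 and x1 = 0.
Solving simultaneously gives x1 = 0, x2 = 3/2.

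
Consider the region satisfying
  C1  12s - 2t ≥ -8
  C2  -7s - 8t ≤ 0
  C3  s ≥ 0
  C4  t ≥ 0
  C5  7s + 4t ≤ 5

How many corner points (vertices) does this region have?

3

The feasible vertices (each the meet of two boundaries and inside every other half-plane) are:
  (0, 0)
  (0, 5/4)
  (5/7, 0)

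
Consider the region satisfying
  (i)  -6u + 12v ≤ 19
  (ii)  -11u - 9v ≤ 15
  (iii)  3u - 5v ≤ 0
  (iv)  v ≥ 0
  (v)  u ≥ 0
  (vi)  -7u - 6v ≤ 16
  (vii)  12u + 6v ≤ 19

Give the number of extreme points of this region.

4

The feasible vertices (each the meet of two boundaries and inside every other half-plane) are:
  (0, 19/12)
  (19/30, 19/10)
  (0, 0)
  (95/78, 19/26)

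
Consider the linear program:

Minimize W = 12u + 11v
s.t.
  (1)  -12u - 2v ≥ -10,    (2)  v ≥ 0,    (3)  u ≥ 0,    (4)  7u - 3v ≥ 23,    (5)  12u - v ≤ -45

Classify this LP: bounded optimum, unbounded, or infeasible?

infeasible

The boundaries 7u - 3v = 23 and 12u - v = -45 meet at (-158/29, -591/29), but that point violates v ≥ 0. Every candidate vertex is excluded by some other constraint, so the feasible region is empty.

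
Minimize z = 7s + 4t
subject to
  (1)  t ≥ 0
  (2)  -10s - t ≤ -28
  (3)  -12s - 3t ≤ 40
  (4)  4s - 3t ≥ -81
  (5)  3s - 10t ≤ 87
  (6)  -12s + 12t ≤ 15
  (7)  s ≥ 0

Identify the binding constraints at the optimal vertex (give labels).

Feasible corners and z = 7s + 4t:
  (14/5, 0) → z = 98/5
  (29, 0) → z = 203
  (107/44, 81/22) → z = 127/4
The feasible region is unbounded (it extends along (1, 1), (10, 3)), but z strictly increases along every unbounded feasible direction, so there is no improving ray and the minimum is attained at a vertex.

The minimum is at (14/5, 0). Substituting into each constraint, equality holds for (1) and (2); the remaining constraints have slack.

(1) and (2)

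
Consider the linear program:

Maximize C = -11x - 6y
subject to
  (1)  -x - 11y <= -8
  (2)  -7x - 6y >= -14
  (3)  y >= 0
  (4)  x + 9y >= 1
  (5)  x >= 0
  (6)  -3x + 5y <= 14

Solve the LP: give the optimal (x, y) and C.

The optimum lies where -x - 11y = -8 and x = 0.
Solving simultaneously gives x = 0, y = 8/11.

x = 0, y = 8/11, maximum C = -48/11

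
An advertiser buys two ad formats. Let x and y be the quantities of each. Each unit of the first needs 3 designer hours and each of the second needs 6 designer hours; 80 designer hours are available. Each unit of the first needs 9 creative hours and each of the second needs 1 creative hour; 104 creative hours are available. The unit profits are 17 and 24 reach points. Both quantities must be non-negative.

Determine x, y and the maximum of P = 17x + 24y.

Feasible corners and P = 17x + 24y:
  (0, 0) → P = 0
  (0, 40/3) → P = 320
  (104/9, 0) → P = 1768/9
  (32/3, 8) → P = 1120/3

At the optimal vertex, 3x + 6y = 80 and 9x + y = 104.
Solving simultaneously gives x = 32/3, y = 8.

x = 32/3, y = 8, maximum P = 1120/3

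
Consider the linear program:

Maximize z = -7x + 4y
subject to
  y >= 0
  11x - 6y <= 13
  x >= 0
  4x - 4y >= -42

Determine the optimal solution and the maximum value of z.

Corner points and z = -7x + 4y:
  (13/11, 0) → z = -91/11
  (0, 0) → z = 0
  (76/5, 257/10) → z = -18/5
  (0, 21/2) → z = 42

The optimum lies where x = 0 and 4x - 4y = -42.
Solving simultaneously gives x = 0, y = 21/2.

x = 0, y = 21/2, maximum z = 42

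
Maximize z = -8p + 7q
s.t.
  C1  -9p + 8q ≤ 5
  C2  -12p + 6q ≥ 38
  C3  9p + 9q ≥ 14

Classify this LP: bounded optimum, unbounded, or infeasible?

The boundaries -9p + 8q = 5 and -12p + 6q = 38 meet at (-137/21, -47/7), but that point violates 9p + 9q ≥ 14. Every candidate vertex is excluded by some other constraint, so the feasible region is empty.

infeasible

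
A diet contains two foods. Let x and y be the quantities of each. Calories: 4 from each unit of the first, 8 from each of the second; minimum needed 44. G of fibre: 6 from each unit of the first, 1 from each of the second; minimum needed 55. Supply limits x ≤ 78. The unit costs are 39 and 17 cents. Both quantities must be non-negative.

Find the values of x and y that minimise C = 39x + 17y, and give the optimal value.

x = 9, y = 1, minimum C = 368

Extreme points and C = 39x + 17y:
  (0, 55) → C = 935
  (11, 0) → C = 429
  (78, 0) → C = 3042
  (9, 1) → C = 368
The feasible region is unbounded (it extends along (0, 1)), but C strictly increases along every unbounded feasible direction, so there is no improving ray and the minimum is attained at a vertex.

The binding constraints are 4x + 8y = 44 and 6x + y = 55.
Solving simultaneously gives x = 9, y = 1.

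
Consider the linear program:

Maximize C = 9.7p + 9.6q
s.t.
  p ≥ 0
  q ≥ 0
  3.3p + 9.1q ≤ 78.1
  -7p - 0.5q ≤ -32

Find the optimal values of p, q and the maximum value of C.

p = 71/3, q = 0, maximum C = 6887/30

Vertices and C = 9.7p + 9.6q:
  (71/3, 0) → C = 6887/30
  (32/7, 0) → C = 1552/35
  (5043/1241, 8822/1241) → C = 1336083/12410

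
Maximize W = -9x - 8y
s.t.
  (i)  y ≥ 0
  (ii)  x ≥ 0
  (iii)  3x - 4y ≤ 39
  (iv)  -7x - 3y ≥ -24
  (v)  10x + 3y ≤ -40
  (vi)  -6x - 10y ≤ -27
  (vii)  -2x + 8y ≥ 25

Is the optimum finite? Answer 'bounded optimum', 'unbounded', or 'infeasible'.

The boundaries x = 0 and -7x - 3y = -24 meet at (0, 8), but that point violates 10x + 3y ≤ -40. Every candidate vertex is excluded by some other constraint, so the feasible region is empty.

infeasible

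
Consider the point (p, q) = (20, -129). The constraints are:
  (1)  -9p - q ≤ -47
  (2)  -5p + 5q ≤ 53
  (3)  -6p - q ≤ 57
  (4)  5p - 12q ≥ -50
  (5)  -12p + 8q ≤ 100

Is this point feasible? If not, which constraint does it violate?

(1): -51 ≤ -47 ✓
(2): -745 ≤ 53 ✓
(3): 9 ≤ 57 ✓
(4): 1648 ≥ -50 ✓
(5): -1272 ≤ 100 ✓

feasible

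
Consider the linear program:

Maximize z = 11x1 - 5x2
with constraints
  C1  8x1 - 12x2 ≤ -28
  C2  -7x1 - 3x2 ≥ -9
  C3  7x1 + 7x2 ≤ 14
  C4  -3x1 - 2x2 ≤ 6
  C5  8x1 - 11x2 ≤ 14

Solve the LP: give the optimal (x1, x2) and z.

Corner points and z = 11x1 - 5x2:
  (-1/5, 11/5) → z = -66/5
  (-32/13, 9/13) → z = -397/13
  (-10, 12) → z = -170

At the optimal vertex, 8x1 - 12x2 = -28 and 7x1 + 7x2 = 14.
Solving simultaneously gives x1 = -1/5, x2 = 11/5.

x1 = -1/5, x2 = 11/5, maximum z = -66/5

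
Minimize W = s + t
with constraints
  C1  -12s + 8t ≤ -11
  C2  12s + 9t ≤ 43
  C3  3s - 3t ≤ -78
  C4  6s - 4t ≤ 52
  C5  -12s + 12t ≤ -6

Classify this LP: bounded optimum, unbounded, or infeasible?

Constraints 3s - 3t ≤ -78 and -12s + 12t ≤ -6 have parallel boundaries but demand opposite sides — no point can satisfy both, so the region is empty.

infeasible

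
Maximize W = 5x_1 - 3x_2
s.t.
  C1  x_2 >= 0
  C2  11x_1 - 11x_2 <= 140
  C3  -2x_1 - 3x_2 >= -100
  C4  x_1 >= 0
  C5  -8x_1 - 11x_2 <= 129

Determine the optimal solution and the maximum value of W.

Vertices and W = 5x_1 - 3x_2:
  (140/11, 0) → W = 700/11
  (0, 0) → W = 0
  (304/11, 164/11) → W = 1028/11
  (0, 100/3) → W = -100

x_1 = 304/11, x_2 = 164/11, maximum W = 1028/11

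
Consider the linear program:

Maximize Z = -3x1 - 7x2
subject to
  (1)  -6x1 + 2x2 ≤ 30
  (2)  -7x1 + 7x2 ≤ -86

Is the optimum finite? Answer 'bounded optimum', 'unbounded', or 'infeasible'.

unbounded

From the feasible point (-191/14, -363/14), moving in the direction (-2, -6) keeps every constraint satisfied while Z increases without bound.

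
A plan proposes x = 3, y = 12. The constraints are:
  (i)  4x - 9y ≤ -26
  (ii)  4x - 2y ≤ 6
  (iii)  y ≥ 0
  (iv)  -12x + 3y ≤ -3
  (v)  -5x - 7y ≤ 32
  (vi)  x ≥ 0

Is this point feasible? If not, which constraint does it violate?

Constraint (iv): -12x + 3y = 0, which is not ≤ -3. All other constraints are satisfied.

not feasible — violates (iv)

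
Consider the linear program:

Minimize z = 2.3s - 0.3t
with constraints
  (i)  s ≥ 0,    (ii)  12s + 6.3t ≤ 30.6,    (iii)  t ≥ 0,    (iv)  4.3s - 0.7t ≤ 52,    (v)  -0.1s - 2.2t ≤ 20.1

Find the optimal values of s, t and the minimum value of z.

s = 0, t = 34/7, minimum z = -51/35

Feasible corners and z = 2.3s - 0.3t:
  (0, 34/7) → z = -51/35
  (0, 0) → z = 0
  (51/20, 0) → z = 1173/200

The optimum lies where s = 0 and 12s + 6.3t = 30.6.
Solving simultaneously gives s = 0, t = 34/7.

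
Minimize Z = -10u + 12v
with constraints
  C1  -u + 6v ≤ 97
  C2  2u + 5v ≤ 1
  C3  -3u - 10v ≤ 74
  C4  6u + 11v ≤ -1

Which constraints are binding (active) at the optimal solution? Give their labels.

Extreme points and Z = -10u + 12v:
  (-479/17, 195/17) → Z = 7130/17
  (-101/2, 31/4) → Z = 598
  (-2, 1) → Z = 32
  (268/9, -49/3) → Z = -4444/9

The minimum is at (268/9, -49/3). Substituting into each constraint, equality holds for C3 and C4; the remaining constraints have slack.

C3 and C4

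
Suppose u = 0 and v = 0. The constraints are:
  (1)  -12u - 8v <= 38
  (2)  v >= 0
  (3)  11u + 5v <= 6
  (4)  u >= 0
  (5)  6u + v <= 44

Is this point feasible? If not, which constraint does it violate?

feasible

(1): 0 ≤ 38 ✓
(2): 0 ≥ 0 ✓
(3): 0 ≤ 6 ✓
(4): 0 ≥ 0 ✓
(5): 0 ≤ 44 ✓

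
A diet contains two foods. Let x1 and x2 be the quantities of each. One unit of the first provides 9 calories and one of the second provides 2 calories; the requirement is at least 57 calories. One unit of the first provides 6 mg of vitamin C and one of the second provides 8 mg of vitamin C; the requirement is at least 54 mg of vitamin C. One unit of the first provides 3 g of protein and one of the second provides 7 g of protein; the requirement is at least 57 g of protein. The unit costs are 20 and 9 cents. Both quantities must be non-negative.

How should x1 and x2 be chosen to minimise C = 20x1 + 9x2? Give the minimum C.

x1 = 5, x2 = 6, minimum C = 154

Corner points and C = 20x1 + 9x2:
  (0, 57/2) → C = 513/2
  (19, 0) → C = 380
  (5, 6) → C = 154
The feasible region is unbounded (it extends along (0, 1), (1, 0)), but C strictly increases along every unbounded feasible direction, so there is no improving ray and the minimum is attained at a vertex.

The optimum lies where 9x1 + 2x2 = 57 and 3x1 + 7x2 = 57.
Solving simultaneously gives x1 = 5, x2 = 6.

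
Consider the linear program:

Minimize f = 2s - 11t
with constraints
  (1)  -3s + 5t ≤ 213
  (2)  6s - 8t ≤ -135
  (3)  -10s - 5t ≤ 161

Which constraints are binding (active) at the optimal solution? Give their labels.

(1) and (2)

Feasible corners and f = 2s - 11t:
  (343/2, 291/2) → f = -2515/2
  (-374/13, 1647/65) → f = -21857/65
  (-1963/110, 192/55) → f = -815/11

The minimum is at (343/2, 291/2). Substituting into each constraint, equality holds for (1) and (2); the remaining constraints have slack.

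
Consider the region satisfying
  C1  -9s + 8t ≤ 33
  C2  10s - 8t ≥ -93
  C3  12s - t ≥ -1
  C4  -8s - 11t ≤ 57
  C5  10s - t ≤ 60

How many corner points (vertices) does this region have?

Pairwise boundary intersections that survive every other constraint:
  (25/87, 129/29)
  (513/71, 870/71)
  (-17/35, -169/35)
  (603/118, -525/59)

4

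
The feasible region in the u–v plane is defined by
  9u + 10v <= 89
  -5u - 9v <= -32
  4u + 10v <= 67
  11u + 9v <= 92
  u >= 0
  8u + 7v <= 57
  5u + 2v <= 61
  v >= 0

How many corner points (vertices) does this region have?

Intersecting each pair of boundary lines and keeping only the points that satisfy every inequality leaves:
  (0, 32/9)
  (32/5, 0)
  (0, 67/10)
  (101/52, 77/13)
  (57/8, 0)

5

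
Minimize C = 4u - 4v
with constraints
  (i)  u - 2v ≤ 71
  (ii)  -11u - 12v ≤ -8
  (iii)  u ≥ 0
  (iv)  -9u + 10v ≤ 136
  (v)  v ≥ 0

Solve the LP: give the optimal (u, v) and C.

Feasible corners and C = 4u - 4v:
  (71, 0) → C = 284
  (0, 2/3) → C = -8/3
  (8/11, 0) → C = 32/11
  (0, 68/5) → C = -272/5
The feasible region is unbounded (it extends along (2, 1), (10, 9)), but C strictly increases along every unbounded feasible direction, so there is no improving ray and the minimum is attained at a vertex.

The binding constraints are u = 0 and -9u + 10v = 136.
Solving simultaneously gives u = 0, v = 68/5.

u = 0, v = 68/5, minimum C = -272/5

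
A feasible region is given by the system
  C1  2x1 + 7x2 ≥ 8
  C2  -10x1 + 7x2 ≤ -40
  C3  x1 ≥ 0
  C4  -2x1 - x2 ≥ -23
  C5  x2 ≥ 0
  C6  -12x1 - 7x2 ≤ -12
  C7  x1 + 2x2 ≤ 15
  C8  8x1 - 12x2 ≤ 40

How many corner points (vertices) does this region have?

Of the 28 pairwise boundary intersections, those satisfying every inequality are:
  (4, 0)
  (185/27, 110/27)
  (5, 0)
  (65/7, 20/7)

4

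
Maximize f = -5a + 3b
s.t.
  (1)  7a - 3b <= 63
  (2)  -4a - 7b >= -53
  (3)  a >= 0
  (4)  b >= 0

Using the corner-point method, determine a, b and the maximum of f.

a = 0, b = 53/7, maximum f = 159/7

Extreme points and f = -5a + 3b:
  (600/61, 119/61) → f = -2643/61
  (9, 0) → f = -45
  (0, 53/7) → f = 159/7
  (0, 0) → f = 0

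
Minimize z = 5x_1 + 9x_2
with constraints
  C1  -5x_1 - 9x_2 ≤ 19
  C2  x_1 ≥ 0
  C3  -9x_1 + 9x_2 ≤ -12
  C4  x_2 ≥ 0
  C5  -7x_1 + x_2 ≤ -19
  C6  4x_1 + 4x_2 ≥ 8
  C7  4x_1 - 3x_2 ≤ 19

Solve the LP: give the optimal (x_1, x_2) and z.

Extreme points and z = 5x_1 + 9x_2:
  (53/18, 29/18) → z = 263/9
  (15, 41/3) → z = 198
  (19/7, 0) → z = 95/7
  (19/4, 0) → z = 95/4

x_1 = 19/7, x_2 = 0, minimum z = 95/7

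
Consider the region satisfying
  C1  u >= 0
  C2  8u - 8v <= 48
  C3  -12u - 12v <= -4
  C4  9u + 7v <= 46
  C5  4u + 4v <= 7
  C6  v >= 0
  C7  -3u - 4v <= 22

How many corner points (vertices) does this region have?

4

Of the 20 pairwise boundary intersections, those satisfying every inequality are:
  (0, 1/3)
  (0, 7/4)
  (1/3, 0)
  (7/4, 0)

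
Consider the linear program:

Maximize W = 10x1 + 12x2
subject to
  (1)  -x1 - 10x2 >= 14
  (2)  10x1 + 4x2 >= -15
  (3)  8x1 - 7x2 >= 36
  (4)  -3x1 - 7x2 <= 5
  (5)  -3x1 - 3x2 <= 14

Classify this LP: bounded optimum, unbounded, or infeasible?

From the feasible point (262/87, -148/87), moving in the direction (7, -3) keeps every constraint satisfied while W increases without bound.

unbounded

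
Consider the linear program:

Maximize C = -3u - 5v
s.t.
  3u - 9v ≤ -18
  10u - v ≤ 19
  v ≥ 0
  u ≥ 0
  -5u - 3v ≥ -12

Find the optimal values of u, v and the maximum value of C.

u = 0, v = 2, maximum C = -10

Feasible corners and C = -3u - 5v:
  (0, 2) → C = -10
  (1, 7/3) → C = -44/3
  (0, 4) → C = -20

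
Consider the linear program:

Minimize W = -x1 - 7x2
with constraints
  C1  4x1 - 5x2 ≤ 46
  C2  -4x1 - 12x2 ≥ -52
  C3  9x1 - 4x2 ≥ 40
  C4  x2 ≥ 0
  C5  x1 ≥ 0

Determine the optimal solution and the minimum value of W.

Vertices and W = -x1 - 7x2:
  (203/17, 6/17) → W = -245/17
  (23/2, 0) → W = -23/2
  (172/31, 77/31) → W = -711/31
  (40/9, 0) → W = -40/9

The binding constraints are -4x1 - 12x2 = -52 and 9x1 - 4x2 = 40.
Solving simultaneously gives x1 = 172/31, x2 = 77/31.

x1 = 172/31, x2 = 77/31, minimum W = -711/31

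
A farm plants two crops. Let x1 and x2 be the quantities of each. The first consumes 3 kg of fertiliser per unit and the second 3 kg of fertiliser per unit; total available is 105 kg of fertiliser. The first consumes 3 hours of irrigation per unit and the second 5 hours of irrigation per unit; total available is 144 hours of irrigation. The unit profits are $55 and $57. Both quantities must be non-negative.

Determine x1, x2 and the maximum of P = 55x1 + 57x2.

x1 = 31/2, x2 = 39/2, maximum P = 1964

Corner points and P = 55x1 + 57x2:
  (0, 0) → P = 0
  (0, 144/5) → P = 8208/5
  (35, 0) → P = 1925
  (31/2, 39/2) → P = 1964

The optimum lies where 3x1 + 3x2 = 105 and 3x1 + 5x2 = 144.
Solving simultaneously gives x1 = 31/2, x2 = 39/2.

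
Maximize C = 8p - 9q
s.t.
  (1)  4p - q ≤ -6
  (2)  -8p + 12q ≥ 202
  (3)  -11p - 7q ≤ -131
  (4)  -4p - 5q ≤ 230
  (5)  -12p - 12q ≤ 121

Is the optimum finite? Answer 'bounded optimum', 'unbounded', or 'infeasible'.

Extreme points and C = 8p - 9q:
  (13/4, 19) → C = -145
  (79/94, 1635/94) → C = -14083/94
The feasible region has finitely many vertices and no improving ray; the maximum is -145 at (13/4, 19).

bounded optimum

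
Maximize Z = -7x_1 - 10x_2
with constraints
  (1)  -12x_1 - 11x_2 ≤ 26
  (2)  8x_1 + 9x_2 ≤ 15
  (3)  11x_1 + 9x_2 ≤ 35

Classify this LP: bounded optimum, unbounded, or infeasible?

Extreme points and Z = -7x_1 - 10x_2:
  (-399/20, 97/5) → Z = -1087/20
  (619/13, -706/13) → Z = 2727/13
  (20/3, -115/27) → Z = -110/27
The feasible region has finitely many vertices and no improving ray; the maximum is 2727/13 at (619/13, -706/13).

bounded optimum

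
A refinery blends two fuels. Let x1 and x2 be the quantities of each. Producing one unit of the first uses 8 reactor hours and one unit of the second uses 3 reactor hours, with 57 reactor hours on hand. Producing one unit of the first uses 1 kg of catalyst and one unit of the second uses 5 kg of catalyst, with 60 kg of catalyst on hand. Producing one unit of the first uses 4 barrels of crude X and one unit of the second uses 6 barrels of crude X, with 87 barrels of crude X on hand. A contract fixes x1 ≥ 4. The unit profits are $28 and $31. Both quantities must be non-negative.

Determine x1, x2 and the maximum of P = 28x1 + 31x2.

Corner points and P = 28x1 + 31x2:
  (57/8, 0) → P = 399/2
  (4, 0) → P = 112
  (4, 25/3) → P = 1111/3

The binding constraints are 8x1 + 3x2 = 57 and x1 = 4.
Solving simultaneously gives x1 = 4, x2 = 25/3.

x1 = 4, x2 = 25/3, maximum P = 1111/3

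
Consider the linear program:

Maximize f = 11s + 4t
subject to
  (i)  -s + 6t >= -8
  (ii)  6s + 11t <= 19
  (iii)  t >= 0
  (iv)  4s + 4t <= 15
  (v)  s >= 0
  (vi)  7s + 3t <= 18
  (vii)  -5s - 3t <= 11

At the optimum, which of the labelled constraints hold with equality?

(iii) and (vi)

Extreme points and f = 11s + 4t:
  (0, 19/11) → f = 76/11
  (141/59, 25/59) → f = 1651/59
  (0, 0) → f = 0
  (18/7, 0) → f = 198/7

The maximum is at (18/7, 0). Substituting into each constraint, equality holds for (iii) and (vi); the remaining constraints have slack.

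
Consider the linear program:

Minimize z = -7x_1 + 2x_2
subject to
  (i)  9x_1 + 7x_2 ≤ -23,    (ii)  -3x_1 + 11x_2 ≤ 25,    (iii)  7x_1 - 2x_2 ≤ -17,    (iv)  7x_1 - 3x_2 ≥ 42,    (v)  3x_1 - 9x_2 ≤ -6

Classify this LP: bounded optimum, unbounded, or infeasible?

The boundaries 9x_1 + 7x_2 = -23 and -3x_1 + 11x_2 = 25 meet at (-107/30, 13/10), but that point violates 7x_1 - 3x_2 ≥ 42. Every candidate vertex is excluded by some other constraint, so the feasible region is empty.

infeasible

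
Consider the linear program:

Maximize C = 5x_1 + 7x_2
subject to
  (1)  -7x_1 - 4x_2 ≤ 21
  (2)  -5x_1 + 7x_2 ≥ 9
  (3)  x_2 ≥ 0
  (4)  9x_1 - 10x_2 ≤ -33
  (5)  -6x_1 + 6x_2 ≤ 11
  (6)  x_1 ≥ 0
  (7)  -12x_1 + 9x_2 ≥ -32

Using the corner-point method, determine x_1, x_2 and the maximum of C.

Extreme points and C = 5x_1 + 7x_2:
  (44/3, 33/2) → C = 1133/6
  (617/39, 228/13) → C = 7873/39
  (97/6, 18) → C = 1241/6

x_1 = 97/6, x_2 = 18, maximum C = 1241/6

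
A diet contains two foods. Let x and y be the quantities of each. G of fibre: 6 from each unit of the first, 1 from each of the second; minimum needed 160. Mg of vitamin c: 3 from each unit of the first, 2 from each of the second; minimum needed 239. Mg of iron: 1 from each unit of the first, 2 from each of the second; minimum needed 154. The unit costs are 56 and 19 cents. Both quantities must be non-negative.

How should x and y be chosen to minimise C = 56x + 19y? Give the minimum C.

Extreme points and C = 56x + 19y:
  (0, 160) → C = 3040
  (154, 0) → C = 8624
  (9, 106) → C = 2518
  (85/2, 223/4) → C = 13757/4
The feasible region is unbounded (it extends along (0, 1), (1, 0)), but C strictly increases along every unbounded feasible direction, so there is no improving ray and the minimum is attained at a vertex.

The binding constraints are 6x + y = 160 and 3x + 2y = 239.
Solving simultaneously gives x = 9, y = 106.

x = 9, y = 106, minimum C = 2518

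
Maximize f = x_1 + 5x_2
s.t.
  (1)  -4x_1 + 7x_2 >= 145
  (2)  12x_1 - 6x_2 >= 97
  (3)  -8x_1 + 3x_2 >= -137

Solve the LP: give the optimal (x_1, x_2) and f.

Corner points and f = x_1 + 5x_2:
  (1549/60, 532/15) → f = 4063/20
  (697/22, 427/11) → f = 4967/22
  (177/4, 217/3) → f = 4871/12

x_1 = 177/4, x_2 = 217/3, maximum f = 4871/12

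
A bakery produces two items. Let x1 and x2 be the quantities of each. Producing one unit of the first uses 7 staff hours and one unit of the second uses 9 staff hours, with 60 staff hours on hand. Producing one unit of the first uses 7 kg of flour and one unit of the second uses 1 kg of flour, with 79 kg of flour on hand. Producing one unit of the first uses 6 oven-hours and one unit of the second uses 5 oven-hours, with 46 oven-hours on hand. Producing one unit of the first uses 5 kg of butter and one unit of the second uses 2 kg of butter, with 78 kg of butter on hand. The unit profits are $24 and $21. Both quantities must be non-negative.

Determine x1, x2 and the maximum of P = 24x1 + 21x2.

x1 = 6, x2 = 2, maximum P = 186

Vertices and P = 24x1 + 21x2:
  (0, 0) → P = 0
  (0, 20/3) → P = 140
  (23/3, 0) → P = 184
  (6, 2) → P = 186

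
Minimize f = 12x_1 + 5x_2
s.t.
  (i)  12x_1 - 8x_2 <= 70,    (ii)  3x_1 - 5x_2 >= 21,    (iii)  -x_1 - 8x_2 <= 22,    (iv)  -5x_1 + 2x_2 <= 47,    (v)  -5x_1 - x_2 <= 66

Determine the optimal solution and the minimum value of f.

Vertices and f = 12x_1 + 5x_2:
  (91/18, -7/6) → f = 329/6
  (48/13, -167/52) → f = 113/4
  (2, -3) → f = 9

x_1 = 2, x_2 = -3, minimum f = 9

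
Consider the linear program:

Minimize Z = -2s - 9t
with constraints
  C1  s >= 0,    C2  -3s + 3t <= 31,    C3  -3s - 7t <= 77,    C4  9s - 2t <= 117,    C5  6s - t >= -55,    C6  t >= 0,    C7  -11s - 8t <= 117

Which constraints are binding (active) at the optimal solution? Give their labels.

C2 and C4

Vertices and Z = -2s - 9t:
  (0, 31/3) → Z = -93
  (0, 0) → Z = 0
  (59/3, 30) → Z = -928/3
  (13, 0) → Z = -26

The minimum is at (59/3, 30). Substituting into each constraint, equality holds for C2 and C4; the remaining constraints have slack.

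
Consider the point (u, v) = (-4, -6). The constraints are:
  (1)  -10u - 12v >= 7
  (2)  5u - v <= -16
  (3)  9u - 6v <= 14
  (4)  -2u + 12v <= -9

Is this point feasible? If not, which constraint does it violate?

not feasible — violates (2)

Constraint (2): 5u - v = -14, which is not ≤ -16. All other constraints are satisfied.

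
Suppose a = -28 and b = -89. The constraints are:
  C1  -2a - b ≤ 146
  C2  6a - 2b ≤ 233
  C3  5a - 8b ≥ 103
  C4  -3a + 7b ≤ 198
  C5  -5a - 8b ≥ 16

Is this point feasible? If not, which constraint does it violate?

C1: 145 ≤ 146 ✓
C2: 10 ≤ 233 ✓
C3: 572 ≥ 103 ✓
C4: -539 ≤ 198 ✓
C5: 852 ≥ 16 ✓

feasible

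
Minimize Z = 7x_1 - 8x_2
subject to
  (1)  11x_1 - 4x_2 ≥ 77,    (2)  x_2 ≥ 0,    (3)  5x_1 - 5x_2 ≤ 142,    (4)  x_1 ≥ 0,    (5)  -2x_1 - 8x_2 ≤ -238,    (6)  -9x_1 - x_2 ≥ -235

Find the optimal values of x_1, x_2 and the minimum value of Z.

x_1 = 1017/47, x_2 = 1892/47, minimum Z = -8017/47

Feasible corners and Z = 7x_1 - 8x_2:
  (49/3, 77/3) → Z = -91
  (1017/47, 1892/47) → Z = -8017/47
  (821/35, 836/35) → Z = -941/35

The optimum lies where 11x_1 - 4x_2 = 77 and -9x_1 - x_2 = -235.
Solving simultaneously gives x_1 = 1017/47, x_2 = 1892/47.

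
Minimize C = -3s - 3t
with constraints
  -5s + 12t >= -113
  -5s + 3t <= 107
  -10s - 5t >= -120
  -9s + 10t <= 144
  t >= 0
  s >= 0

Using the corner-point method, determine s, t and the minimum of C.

Corner points and C = -3s - 3t:
  (96/29, 504/29) → C = -1800/29
  (12, 0) → C = -36
  (0, 72/5) → C = -216/5
  (0, 0) → C = 0

The binding constraints are -10s - 5t = -120 and -9s + 10t = 144.
Solving simultaneously gives s = 96/29, t = 504/29.

s = 96/29, t = 504/29, minimum C = -1800/29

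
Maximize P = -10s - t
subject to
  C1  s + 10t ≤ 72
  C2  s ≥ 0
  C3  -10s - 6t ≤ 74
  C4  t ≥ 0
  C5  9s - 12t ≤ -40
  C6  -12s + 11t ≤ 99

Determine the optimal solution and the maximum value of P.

s = 0, t = 10/3, maximum P = -10/3

Corner points and P = -10s - t:
  (0, 36/5) → P = -36/5
  (232/51, 344/51) → P = -888/17
  (0, 10/3) → P = -10/3

The binding constraints are s = 0 and 9s - 12t = -40.
Solving simultaneously gives s = 0, t = 10/3.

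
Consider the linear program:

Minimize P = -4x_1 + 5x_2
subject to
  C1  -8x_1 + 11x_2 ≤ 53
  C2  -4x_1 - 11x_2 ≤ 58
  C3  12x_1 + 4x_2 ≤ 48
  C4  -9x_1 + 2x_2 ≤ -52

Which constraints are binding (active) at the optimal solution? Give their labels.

Extreme points and P = -4x_1 + 5x_2:
  (190/29, -222/29) → P = -1870/29
  (456/107, -730/107) → P = -5474/107
  (76/15, -16/5) → P = -544/15

The minimum is at (190/29, -222/29). Substituting into each constraint, equality holds for C2 and C3; the remaining constraints have slack.

C2 and C3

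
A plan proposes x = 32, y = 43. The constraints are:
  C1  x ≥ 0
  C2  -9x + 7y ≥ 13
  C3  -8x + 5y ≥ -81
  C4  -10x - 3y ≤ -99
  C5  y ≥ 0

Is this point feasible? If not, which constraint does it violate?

C1: 32 ≥ 0 ✓
C2: 13 ≥ 13 ✓
C3: -41 ≥ -81 ✓
C4: -449 ≤ -99 ✓
C5: 43 ≥ 0 ✓

feasible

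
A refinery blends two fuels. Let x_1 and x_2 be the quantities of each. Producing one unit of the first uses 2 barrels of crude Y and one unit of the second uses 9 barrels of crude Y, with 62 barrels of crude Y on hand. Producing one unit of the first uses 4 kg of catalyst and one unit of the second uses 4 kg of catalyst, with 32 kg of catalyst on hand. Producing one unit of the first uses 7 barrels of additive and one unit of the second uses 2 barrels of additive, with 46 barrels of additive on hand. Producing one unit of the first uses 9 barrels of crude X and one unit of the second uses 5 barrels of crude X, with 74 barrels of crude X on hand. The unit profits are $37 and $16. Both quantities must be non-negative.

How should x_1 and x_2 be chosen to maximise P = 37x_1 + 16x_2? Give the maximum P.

x_1 = 6, x_2 = 2, maximum P = 254

Feasible corners and P = 37x_1 + 16x_2:
  (0, 0) → P = 0
  (0, 62/9) → P = 992/9
  (46/7, 0) → P = 1702/7
  (10/7, 46/7) → P = 158
  (6, 2) → P = 254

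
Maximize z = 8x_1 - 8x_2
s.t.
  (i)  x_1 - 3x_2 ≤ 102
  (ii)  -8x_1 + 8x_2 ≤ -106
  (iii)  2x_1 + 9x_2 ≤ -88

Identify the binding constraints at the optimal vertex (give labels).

(i) and (iii)

Vertices and z = 8x_1 - 8x_2:
  (-249/8, -355/8) → z = 106
  (218/5, -292/15) → z = 7568/15
  (125/44, -229/22) → z = 106

The maximum is at (218/5, -292/15). Substituting into each constraint, equality holds for (i) and (iii); the remaining constraints have slack.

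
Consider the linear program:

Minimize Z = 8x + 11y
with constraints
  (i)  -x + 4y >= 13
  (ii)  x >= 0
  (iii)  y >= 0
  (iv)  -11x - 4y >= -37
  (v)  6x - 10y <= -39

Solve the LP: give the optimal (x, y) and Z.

x = 0, y = 39/10, minimum Z = 429/10

Corner points and Z = 8x + 11y:
  (0, 37/4) → Z = 407/4
  (0, 39/10) → Z = 429/10
  (107/67, 651/134) → Z = 8873/134

The binding constraints are x = 0 and 6x - 10y = -39.
Solving simultaneously gives x = 0, y = 39/10.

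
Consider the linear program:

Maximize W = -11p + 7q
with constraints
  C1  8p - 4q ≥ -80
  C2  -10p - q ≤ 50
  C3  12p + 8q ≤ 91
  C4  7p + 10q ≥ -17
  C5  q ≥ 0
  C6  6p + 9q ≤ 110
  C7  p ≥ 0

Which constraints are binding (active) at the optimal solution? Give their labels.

C3 and C7

Extreme points and W = -11p + 7q:
  (91/12, 0) → W = -1001/12
  (0, 91/8) → W = 637/8
  (0, 0) → W = 0

The maximum is at (0, 91/8). Substituting into each constraint, equality holds for C3 and C7; the remaining constraints have slack.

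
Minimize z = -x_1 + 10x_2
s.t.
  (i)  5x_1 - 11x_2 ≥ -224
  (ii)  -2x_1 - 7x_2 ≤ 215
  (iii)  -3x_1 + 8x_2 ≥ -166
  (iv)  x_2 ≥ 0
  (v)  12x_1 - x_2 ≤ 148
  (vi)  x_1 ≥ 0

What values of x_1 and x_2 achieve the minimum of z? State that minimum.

Corner points and z = -x_1 + 10x_2:
  (1852/127, 3428/127) → z = 32428/127
  (0, 224/11) → z = 2240/11
  (37/3, 0) → z = -37/3
  (0, 0) → z = 0

The optimum lies where x_2 = 0 and 12x_1 - x_2 = 148.
Solving simultaneously gives x_1 = 37/3, x_2 = 0.

x_1 = 37/3, x_2 = 0, minimum z = -37/3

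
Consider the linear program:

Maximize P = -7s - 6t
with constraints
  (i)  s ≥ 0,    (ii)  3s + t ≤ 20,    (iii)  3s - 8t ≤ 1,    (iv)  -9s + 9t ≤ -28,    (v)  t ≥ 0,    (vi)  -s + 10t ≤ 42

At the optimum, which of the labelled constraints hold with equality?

(iii) and (iv)

Vertices and P = -7s - 6t:
  (161/27, 19/9) → P = -1469/27
  (52/9, 8/3) → P = -508/9
  (43/9, 5/3) → P = -391/9

The maximum is at (43/9, 5/3). Substituting into each constraint, equality holds for (iii) and (iv); the remaining constraints have slack.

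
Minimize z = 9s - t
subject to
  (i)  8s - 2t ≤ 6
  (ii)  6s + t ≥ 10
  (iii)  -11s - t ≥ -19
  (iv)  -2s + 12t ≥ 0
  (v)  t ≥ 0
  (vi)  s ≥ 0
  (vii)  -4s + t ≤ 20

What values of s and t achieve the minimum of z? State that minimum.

Extreme points and z = 9s - t:
  (13/10, 11/5) → z = 19/2
  (22/15, 43/15) → z = 31/3
  (0, 10) → z = -10
  (0, 19) → z = -19

s = 0, t = 19, minimum z = -19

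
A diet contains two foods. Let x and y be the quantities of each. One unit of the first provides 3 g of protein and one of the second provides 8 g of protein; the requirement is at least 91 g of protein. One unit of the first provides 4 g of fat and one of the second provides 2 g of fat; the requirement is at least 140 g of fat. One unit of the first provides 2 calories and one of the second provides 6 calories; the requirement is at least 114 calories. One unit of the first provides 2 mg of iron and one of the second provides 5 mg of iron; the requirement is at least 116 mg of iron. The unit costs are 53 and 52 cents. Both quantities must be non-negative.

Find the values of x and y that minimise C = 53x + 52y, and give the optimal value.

x = 117/4, y = 23/2, minimum C = 8593/4

Extreme points and C = 53x + 52y:
  (0, 70) → C = 3640
  (58, 0) → C = 3074
  (117/4, 23/2) → C = 8593/4
The feasible region is unbounded (it extends along (0, 1), (1, 0)), but C strictly increases along every unbounded feasible direction, so there is no improving ray and the minimum is attained at a vertex.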